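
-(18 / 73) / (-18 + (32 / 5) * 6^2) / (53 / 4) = -20 / 228271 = -0.00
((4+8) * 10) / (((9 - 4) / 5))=120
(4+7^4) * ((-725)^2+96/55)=13905455551/11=1264132322.82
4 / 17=0.24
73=73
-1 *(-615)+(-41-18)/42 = 25771/42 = 613.60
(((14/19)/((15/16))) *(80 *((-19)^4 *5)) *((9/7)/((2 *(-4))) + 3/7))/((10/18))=19753920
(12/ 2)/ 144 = 1/ 24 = 0.04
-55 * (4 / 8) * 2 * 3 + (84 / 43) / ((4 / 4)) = -7011 / 43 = -163.05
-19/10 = -1.90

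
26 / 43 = 0.60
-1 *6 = -6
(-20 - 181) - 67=-268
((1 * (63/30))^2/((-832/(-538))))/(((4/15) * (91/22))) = 559251/216320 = 2.59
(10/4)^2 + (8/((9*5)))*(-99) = -227/20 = -11.35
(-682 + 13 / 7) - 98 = -5447 / 7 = -778.14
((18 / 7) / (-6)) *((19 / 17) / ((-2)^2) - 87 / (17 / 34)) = 35439 / 476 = 74.45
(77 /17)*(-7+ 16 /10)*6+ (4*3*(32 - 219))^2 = 428008086 /85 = 5035389.25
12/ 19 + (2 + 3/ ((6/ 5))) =195/ 38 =5.13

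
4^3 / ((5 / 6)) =384 / 5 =76.80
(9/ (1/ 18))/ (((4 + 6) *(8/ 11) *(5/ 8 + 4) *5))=891/ 925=0.96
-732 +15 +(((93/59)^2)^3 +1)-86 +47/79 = -2619379540852880/3332262157639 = -786.07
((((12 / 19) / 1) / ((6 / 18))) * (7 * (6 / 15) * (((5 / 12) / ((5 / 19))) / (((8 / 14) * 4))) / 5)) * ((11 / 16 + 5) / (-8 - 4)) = -4459 / 12800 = -0.35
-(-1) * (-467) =-467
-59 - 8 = -67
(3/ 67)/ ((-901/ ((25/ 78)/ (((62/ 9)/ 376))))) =-21150/ 24327901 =-0.00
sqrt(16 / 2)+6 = 2*sqrt(2)+6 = 8.83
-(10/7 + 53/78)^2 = -4.44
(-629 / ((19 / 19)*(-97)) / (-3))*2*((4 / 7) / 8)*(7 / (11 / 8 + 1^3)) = -5032 / 5529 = -0.91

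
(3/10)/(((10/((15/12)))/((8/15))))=1/50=0.02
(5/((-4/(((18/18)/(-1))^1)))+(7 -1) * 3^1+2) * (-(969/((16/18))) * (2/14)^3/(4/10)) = -3706425/21952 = -168.84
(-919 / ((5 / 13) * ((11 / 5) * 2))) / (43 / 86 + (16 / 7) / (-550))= -1095.19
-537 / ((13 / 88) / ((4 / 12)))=-15752 / 13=-1211.69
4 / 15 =0.27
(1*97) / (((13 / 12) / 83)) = 7431.69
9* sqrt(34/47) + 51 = 9* sqrt(1598)/47 + 51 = 58.65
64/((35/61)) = 3904/35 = 111.54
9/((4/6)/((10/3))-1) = -45/4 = -11.25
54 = 54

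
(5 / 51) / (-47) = -5 / 2397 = -0.00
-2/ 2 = -1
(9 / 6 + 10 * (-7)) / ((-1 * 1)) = 137 / 2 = 68.50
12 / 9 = 4 / 3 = 1.33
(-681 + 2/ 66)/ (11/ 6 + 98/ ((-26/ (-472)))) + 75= 114017303/ 1528021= 74.62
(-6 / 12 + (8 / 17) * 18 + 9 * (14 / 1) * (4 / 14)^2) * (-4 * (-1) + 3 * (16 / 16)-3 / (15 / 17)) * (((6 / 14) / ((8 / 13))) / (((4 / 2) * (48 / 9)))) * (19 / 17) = 17386083 / 3625216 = 4.80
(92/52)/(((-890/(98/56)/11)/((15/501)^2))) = -8855/258140584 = -0.00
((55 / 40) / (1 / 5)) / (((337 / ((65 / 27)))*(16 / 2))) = 3575 / 582336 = 0.01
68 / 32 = 17 / 8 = 2.12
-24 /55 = -0.44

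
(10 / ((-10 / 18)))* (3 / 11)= -54 / 11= -4.91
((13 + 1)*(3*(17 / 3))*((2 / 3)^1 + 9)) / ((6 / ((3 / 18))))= 3451 / 54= 63.91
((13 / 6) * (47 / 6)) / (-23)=-611 / 828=-0.74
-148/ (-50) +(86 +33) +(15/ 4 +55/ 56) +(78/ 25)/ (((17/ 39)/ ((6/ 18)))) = 3072057/ 23800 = 129.08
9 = 9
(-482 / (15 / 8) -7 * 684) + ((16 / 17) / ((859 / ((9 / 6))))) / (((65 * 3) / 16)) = -2873251156 / 569517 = -5045.07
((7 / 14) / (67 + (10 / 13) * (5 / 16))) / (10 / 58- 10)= -0.00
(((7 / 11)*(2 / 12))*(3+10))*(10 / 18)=455 / 594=0.77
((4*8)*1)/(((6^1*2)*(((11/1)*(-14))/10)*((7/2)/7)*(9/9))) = -80/231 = -0.35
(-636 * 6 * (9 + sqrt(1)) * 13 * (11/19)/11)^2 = 246095366400/361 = 681704616.07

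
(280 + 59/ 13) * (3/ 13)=11097/ 169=65.66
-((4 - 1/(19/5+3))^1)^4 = -294499921/1336336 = -220.38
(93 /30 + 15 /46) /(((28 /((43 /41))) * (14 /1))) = 8471 /924140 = 0.01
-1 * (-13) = 13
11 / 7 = 1.57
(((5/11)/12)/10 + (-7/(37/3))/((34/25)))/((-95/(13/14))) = 892723/220854480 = 0.00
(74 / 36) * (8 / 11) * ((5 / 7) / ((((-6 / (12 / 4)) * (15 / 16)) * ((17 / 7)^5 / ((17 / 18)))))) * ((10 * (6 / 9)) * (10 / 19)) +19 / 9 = 26580334771 / 12725343081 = 2.09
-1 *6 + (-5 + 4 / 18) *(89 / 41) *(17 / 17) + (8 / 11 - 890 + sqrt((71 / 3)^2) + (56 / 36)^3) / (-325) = -1465967024 / 106853175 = -13.72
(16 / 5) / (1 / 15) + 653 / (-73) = 2851 / 73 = 39.05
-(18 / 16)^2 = -81 / 64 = -1.27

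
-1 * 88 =-88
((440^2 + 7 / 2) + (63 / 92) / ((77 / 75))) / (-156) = -65309139 / 52624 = -1241.05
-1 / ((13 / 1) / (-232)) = 232 / 13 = 17.85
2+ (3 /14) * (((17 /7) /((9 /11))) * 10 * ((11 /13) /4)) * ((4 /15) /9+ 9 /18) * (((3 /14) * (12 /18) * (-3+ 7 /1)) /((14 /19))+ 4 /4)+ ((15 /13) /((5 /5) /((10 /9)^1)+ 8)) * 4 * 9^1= 4759807555 /600038712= 7.93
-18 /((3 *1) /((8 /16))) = -3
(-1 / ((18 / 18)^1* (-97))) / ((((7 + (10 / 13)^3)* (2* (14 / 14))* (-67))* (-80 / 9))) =19773 / 17031539360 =0.00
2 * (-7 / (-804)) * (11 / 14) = 11 / 804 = 0.01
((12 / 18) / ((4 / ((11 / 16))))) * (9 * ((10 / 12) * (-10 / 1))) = -275 / 32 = -8.59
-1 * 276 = -276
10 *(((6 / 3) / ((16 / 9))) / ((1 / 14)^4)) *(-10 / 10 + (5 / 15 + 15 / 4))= 1332555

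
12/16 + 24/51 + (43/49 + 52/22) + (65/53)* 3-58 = -96853859/1942556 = -49.86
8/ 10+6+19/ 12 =503/ 60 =8.38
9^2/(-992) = -81/992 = -0.08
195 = 195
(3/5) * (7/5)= 21/25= 0.84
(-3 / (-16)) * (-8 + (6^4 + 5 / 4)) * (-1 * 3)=-46413 / 64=-725.20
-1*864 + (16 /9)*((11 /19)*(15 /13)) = -639344 /741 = -862.81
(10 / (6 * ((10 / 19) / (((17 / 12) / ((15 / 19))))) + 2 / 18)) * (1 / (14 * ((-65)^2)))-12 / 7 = -1047781947 / 611238355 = -1.71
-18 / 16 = -9 / 8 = -1.12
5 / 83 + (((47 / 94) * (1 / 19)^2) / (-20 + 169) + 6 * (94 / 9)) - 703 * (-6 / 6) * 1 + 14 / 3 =20636472833 / 26786922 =770.39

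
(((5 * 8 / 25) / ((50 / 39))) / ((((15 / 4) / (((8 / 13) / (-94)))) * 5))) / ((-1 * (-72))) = -8 / 1321875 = -0.00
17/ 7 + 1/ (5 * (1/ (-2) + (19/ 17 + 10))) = 30923/ 12635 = 2.45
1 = 1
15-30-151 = -166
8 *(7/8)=7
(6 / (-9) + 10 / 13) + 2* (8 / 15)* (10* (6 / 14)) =1276 / 273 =4.67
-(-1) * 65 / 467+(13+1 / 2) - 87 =-68519 / 934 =-73.36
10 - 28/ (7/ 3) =-2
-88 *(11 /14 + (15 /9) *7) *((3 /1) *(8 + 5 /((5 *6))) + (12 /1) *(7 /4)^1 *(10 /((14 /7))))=-425722 /3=-141907.33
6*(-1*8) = -48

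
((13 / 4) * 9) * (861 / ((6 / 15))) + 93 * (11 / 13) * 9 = 6621561 / 104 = 63668.86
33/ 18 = 11/ 6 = 1.83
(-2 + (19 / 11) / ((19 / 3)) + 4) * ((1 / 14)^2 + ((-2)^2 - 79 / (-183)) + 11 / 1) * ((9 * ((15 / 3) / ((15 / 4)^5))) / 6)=70871936 / 199739925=0.35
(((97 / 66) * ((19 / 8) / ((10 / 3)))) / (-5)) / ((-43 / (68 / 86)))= 31331 / 8135600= 0.00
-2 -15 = -17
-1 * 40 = -40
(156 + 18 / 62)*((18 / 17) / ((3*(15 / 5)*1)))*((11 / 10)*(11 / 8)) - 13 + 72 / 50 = 16.25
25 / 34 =0.74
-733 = -733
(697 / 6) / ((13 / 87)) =777.42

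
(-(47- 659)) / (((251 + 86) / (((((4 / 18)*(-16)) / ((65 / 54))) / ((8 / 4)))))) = -58752 / 21905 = -2.68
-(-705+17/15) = 10558/15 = 703.87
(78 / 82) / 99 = 13 / 1353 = 0.01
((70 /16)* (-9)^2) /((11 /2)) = 2835 /44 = 64.43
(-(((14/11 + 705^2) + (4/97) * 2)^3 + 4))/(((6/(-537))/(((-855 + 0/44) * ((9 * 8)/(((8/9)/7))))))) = -12942963227545547173842895623448695/2429535526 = -5327340592073954786797753.00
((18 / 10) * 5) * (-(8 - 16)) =72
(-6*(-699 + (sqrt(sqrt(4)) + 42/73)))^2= 93581311788/5329 - 3670920*sqrt(2)/73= 17489648.12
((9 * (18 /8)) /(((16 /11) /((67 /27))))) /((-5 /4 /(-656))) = 90651 /5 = 18130.20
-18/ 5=-3.60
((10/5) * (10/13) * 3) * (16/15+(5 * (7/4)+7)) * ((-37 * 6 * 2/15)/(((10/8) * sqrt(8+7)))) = -597328 * sqrt(15)/4875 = -474.55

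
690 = 690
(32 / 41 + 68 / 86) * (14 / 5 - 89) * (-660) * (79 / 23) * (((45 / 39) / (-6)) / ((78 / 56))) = -290492448400 / 6852781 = -42390.45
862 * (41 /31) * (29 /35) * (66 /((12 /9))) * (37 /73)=1877137317 /79205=23699.73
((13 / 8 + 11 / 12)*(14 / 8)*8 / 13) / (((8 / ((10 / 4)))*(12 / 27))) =6405 / 3328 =1.92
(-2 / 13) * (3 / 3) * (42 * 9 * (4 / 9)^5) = -1.01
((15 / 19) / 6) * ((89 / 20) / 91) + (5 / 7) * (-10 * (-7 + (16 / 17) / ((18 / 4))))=48.51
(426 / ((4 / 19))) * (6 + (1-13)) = -12141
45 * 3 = 135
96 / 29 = 3.31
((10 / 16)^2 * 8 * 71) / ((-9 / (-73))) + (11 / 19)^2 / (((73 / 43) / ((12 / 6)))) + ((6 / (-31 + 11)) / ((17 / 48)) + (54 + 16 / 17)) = 299036651363 / 161280360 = 1854.14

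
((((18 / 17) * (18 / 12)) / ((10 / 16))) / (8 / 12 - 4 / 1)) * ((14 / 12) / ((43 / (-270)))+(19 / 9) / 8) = 196767 / 36550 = 5.38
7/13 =0.54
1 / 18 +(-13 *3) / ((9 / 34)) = -2651 / 18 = -147.28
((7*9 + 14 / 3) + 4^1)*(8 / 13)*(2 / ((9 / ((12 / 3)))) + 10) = 168560 / 351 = 480.23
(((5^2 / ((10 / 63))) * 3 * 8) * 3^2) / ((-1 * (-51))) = 11340 / 17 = 667.06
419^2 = 175561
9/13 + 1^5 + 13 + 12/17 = 3403/221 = 15.40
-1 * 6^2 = -36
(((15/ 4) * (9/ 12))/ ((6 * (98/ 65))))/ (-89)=-975/ 279104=-0.00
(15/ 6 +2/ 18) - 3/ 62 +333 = 93622/ 279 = 335.56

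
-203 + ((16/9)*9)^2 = 53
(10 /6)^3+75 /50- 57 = -2747 /54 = -50.87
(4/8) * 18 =9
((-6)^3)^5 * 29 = -13635364552704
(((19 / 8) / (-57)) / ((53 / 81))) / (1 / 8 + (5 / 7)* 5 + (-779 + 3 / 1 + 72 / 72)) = 189 / 2289229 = 0.00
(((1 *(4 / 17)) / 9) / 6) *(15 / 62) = 5 / 4743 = 0.00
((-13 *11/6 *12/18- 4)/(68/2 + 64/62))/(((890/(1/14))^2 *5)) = -5549/7587145692000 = -0.00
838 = 838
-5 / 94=-0.05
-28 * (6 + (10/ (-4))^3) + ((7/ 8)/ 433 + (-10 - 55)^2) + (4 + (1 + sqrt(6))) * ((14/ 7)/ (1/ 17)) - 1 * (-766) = 34 * sqrt(6) + 18811259/ 3464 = 5513.78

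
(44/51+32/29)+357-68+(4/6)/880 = 63116551/216920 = 290.97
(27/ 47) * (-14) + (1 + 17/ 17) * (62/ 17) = -598/ 799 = -0.75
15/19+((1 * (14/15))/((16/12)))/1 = 283/190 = 1.49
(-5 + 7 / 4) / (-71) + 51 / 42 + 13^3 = 4370141 / 1988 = 2198.26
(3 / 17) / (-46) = -3 / 782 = -0.00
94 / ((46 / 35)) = 1645 / 23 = 71.52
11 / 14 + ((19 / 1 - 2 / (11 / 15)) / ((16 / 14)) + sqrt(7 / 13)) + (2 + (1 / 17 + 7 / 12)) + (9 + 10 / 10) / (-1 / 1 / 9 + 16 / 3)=sqrt(91) / 13 + 28912957 / 1476552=20.32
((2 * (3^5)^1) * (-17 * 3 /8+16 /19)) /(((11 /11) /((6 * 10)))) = -161339.21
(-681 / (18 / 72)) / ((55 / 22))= -5448 / 5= -1089.60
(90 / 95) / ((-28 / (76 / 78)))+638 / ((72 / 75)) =725689 / 1092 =664.55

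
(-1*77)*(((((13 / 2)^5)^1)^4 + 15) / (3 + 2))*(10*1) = -1463382210665822767892957 / 524288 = -2791180058795590911.66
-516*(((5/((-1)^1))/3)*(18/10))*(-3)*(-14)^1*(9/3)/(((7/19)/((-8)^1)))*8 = -33882624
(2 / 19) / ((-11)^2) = 2 / 2299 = 0.00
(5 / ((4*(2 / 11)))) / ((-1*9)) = -55 / 72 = -0.76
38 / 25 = 1.52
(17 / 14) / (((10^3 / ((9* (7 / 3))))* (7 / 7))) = 51 / 2000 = 0.03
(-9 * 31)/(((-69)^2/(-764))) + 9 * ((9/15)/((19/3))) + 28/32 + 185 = 231.50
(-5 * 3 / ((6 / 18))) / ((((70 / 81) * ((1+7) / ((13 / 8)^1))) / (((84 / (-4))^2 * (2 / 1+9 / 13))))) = -1607445 / 128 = -12558.16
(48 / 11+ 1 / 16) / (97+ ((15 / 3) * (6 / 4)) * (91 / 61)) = 0.04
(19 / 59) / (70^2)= 0.00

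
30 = 30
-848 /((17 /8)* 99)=-6784 /1683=-4.03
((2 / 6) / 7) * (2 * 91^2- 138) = 16424 / 21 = 782.10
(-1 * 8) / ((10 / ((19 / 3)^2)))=-1444 / 45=-32.09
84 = 84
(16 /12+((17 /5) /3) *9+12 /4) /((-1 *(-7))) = 218 /105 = 2.08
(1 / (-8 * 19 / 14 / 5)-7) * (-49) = 27783 / 76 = 365.57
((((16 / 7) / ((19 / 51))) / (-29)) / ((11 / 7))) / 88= -102 / 66671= -0.00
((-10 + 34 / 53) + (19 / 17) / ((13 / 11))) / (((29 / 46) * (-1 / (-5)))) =-22663970 / 339677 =-66.72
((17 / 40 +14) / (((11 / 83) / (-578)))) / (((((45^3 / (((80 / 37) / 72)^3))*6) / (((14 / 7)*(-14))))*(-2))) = -193766986 / 4441648360545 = -0.00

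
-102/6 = -17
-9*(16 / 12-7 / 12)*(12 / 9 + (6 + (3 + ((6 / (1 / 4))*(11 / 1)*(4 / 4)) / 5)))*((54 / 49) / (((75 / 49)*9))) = -34.09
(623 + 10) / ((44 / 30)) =9495 / 22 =431.59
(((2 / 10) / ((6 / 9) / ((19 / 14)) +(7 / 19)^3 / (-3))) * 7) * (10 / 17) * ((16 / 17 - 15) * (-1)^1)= 3278602 / 134385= 24.40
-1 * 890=-890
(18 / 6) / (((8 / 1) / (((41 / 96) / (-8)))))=-41 / 2048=-0.02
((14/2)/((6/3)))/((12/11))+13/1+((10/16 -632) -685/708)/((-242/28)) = 15312629/171336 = 89.37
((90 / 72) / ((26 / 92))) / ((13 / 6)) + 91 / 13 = 1528 / 169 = 9.04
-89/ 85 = -1.05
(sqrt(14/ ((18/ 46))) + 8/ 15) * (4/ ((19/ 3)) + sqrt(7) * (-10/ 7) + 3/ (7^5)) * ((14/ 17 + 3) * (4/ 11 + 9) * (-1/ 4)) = -1339 * (8 + 5 * sqrt(322)) * (201741-456190 * sqrt(7))/ 716583252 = 183.56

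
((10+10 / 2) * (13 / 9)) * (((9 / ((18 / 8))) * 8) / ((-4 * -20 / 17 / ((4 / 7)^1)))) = 1768 / 21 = 84.19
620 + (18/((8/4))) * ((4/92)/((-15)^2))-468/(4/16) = -719899/575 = -1252.00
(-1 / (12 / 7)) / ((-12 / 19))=133 / 144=0.92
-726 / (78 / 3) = -363 / 13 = -27.92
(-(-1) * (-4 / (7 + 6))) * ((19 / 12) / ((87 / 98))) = -1862 / 3393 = -0.55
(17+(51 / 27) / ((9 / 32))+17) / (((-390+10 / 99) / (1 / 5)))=-18139 / 868500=-0.02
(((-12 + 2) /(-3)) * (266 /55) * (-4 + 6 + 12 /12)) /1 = 532 /11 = 48.36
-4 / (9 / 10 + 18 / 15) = -40 / 21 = -1.90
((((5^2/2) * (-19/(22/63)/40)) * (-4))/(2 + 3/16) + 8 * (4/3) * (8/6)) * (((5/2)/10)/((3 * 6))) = 2243/3564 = 0.63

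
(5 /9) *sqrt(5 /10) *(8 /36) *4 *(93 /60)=31 *sqrt(2) /81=0.54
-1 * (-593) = 593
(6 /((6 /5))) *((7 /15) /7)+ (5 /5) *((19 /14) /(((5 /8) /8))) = 1859 /105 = 17.70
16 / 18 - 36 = -316 / 9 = -35.11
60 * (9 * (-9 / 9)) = -540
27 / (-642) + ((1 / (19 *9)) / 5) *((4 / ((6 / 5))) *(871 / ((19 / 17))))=6249673 / 2085858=3.00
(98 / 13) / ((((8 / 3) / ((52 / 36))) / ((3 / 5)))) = 49 / 20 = 2.45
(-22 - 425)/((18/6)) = -149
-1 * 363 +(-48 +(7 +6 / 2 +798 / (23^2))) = -211331 / 529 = -399.49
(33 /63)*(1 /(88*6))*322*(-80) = -230 /9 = -25.56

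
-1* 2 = -2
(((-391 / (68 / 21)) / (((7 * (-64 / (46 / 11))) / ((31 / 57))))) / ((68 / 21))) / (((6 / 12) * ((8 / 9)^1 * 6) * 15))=344379 / 72765440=0.00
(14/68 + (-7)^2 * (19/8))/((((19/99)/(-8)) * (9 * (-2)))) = 174405/646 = 269.98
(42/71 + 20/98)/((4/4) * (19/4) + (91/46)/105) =3819840/22895299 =0.17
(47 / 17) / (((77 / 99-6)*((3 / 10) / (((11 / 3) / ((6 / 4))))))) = -220 / 51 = -4.31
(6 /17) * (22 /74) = 66 /629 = 0.10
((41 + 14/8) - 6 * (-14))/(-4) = -31.69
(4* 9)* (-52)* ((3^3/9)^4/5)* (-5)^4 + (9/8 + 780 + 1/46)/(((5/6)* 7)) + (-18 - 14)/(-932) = -2031475363753/107180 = -18953866.05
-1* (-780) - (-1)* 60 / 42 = 5470 / 7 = 781.43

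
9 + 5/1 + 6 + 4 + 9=33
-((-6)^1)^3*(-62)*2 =-26784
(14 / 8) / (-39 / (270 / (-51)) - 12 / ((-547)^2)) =31416945 / 132249658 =0.24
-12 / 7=-1.71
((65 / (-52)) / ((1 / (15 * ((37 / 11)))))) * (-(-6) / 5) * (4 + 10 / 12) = -16095 / 44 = -365.80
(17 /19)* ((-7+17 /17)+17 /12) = -935 /228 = -4.10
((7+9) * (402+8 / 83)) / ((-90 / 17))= -4538864 / 3735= -1215.22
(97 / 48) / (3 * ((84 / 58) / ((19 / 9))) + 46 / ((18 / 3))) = 53447 / 257200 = 0.21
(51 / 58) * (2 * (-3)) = -153 / 29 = -5.28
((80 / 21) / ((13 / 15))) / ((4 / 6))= 600 / 91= 6.59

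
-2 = -2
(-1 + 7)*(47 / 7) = 282 / 7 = 40.29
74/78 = 37/39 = 0.95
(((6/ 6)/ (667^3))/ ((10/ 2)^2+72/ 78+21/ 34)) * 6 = 2652/ 3481068236953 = 0.00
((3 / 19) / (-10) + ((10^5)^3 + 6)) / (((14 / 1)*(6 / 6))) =190000000000001137 / 2660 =71428571428571.86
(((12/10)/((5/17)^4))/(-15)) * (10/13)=-334084/40625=-8.22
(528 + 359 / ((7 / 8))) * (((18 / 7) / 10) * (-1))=-59112 / 245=-241.27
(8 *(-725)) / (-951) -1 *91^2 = -7869431 / 951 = -8274.90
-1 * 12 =-12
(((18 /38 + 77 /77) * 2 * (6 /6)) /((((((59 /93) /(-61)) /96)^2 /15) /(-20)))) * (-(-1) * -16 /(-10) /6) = -1328758474014720 /66139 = -20090392567.39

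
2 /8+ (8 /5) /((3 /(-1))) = -17 /60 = -0.28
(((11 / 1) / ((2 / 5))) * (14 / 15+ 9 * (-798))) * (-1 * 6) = 1184876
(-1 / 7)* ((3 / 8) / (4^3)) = -3 / 3584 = -0.00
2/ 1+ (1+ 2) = 5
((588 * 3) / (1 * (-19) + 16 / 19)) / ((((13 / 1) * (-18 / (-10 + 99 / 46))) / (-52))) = 1344364 / 7935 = 169.42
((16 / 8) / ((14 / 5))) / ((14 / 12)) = 30 / 49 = 0.61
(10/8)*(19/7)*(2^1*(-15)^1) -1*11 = -112.79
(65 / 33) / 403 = 5 / 1023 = 0.00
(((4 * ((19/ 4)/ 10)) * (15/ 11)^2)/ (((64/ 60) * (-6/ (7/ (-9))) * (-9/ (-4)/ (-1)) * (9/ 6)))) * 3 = -3325/ 8712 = -0.38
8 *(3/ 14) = 12/ 7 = 1.71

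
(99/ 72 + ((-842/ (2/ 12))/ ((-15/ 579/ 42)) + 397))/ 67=122249.27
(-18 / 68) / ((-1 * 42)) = 3 / 476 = 0.01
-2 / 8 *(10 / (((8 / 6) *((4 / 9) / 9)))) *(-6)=3645 / 16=227.81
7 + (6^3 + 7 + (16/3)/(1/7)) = 802/3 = 267.33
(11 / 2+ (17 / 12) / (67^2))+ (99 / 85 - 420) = -1892569933 / 4578780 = -413.33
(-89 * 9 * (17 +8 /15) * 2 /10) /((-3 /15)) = 70221 /5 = 14044.20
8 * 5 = 40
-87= -87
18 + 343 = 361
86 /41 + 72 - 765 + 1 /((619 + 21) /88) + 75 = -2019709 /3280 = -615.76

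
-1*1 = -1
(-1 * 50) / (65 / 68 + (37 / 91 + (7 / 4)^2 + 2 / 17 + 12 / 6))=-7.64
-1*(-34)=34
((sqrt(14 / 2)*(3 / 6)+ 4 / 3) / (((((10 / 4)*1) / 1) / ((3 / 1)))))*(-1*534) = -4272 / 5 - 1602*sqrt(7) / 5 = -1702.10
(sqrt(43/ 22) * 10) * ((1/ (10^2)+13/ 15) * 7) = 85.79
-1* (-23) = 23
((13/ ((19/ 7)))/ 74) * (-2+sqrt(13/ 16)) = -91/ 703+91 * sqrt(13)/ 5624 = -0.07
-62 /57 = -1.09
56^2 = 3136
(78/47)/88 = 39/2068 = 0.02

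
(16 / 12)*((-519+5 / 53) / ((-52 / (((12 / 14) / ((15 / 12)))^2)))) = 5280384 / 844025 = 6.26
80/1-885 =-805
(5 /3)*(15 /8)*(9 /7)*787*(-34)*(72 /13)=-54184950 /91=-595439.01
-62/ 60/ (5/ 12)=-62/ 25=-2.48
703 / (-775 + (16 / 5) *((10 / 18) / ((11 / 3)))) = -23199 / 25559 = -0.91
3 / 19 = 0.16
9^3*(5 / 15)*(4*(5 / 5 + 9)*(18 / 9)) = 19440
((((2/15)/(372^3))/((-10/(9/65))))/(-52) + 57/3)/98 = 27549763488001/142098780096000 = 0.19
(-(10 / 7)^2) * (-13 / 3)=1300 / 147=8.84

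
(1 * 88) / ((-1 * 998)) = -44 / 499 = -0.09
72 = 72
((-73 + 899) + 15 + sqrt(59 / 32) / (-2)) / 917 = 841 / 917 -sqrt(118) / 14672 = 0.92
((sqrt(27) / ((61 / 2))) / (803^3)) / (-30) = -sqrt(3) / 157923396235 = -0.00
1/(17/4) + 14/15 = 298/255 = 1.17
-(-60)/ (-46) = -30/ 23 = -1.30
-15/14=-1.07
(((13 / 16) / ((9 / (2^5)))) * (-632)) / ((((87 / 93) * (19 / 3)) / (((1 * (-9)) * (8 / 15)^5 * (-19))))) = -16691757056 / 7340625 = -2273.89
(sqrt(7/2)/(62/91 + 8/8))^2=57967/46818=1.24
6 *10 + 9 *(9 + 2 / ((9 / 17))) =175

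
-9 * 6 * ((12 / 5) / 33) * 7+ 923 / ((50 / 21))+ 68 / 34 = 199193 / 550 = 362.17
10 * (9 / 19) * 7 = 630 / 19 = 33.16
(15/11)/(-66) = -5/242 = -0.02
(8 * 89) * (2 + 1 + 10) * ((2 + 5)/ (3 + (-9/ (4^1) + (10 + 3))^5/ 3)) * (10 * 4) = 7961640960/ 147017659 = 54.15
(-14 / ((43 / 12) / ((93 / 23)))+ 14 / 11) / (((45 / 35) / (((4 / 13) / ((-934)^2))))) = -1106126 / 277593057027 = -0.00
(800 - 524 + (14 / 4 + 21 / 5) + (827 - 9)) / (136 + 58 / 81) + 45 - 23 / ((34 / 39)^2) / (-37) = 15949279629 / 296035705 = 53.88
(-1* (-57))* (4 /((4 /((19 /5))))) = 216.60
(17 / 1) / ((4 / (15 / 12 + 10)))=765 / 16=47.81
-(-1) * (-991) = -991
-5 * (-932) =4660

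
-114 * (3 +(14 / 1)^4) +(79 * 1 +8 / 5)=-21898427 / 5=-4379685.40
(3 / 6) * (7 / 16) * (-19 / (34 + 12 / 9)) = -399 / 3392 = -0.12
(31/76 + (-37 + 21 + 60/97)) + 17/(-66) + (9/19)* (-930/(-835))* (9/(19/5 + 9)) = -4829804647/325016736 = -14.86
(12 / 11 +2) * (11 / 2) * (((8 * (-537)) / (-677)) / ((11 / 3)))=219096 / 7447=29.42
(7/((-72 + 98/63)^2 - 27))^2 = 321489/159815253361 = 0.00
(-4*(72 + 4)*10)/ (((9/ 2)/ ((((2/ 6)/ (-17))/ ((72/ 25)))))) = 19000/ 4131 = 4.60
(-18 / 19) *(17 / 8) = -2.01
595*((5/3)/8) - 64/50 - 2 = 72407/600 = 120.68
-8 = -8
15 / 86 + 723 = 723.17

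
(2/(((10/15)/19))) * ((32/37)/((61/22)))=40128/2257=17.78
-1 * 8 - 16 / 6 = -32 / 3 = -10.67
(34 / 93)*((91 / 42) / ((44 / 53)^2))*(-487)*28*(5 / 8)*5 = -52906742525 / 1080288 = -48974.66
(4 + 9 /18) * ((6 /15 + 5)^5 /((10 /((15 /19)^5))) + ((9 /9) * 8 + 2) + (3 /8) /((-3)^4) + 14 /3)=415806503963 /594263760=699.70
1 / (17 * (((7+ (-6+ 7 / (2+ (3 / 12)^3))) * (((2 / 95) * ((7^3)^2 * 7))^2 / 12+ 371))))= 0.00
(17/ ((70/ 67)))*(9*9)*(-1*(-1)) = 92259/ 70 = 1317.99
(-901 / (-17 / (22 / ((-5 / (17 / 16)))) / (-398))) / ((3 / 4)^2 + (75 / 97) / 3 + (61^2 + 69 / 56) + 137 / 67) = 358901373908 / 13557267575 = 26.47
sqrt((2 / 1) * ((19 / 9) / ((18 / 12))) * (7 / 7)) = 2 * sqrt(57) / 9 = 1.68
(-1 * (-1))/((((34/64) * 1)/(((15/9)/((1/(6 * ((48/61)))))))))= 15360/1037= 14.81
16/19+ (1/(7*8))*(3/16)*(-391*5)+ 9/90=-476983/85120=-5.60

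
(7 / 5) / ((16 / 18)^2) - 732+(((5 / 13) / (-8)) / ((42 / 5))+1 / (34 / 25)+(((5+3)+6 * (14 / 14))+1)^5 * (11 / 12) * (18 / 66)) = 280857357107 / 1485120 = 189114.25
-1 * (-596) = 596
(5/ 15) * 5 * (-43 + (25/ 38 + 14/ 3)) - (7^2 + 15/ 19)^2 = -16516513/ 6498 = -2541.78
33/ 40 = 0.82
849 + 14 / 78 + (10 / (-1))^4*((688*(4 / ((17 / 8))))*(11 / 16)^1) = 5903603006 / 663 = 8904378.59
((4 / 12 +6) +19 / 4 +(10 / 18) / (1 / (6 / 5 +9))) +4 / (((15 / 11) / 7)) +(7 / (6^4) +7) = 286991 / 6480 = 44.29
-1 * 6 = -6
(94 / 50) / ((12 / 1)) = 47 / 300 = 0.16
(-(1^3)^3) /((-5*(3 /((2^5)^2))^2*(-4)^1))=-262144 /45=-5825.42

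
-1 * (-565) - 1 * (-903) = 1468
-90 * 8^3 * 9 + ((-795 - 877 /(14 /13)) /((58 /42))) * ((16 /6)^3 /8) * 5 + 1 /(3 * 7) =-782928073 /1827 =-428532.06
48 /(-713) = -0.07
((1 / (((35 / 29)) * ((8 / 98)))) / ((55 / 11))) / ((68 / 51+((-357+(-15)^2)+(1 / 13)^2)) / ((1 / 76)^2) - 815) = -3549 / 1320842500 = -0.00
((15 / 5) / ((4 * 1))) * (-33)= -99 / 4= -24.75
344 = 344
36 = 36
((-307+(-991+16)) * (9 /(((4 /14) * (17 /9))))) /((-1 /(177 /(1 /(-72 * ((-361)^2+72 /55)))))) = -1952897213094408 /55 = -35507222056261.96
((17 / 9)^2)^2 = 83521 / 6561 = 12.73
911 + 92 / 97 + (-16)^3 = -308853 / 97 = -3184.05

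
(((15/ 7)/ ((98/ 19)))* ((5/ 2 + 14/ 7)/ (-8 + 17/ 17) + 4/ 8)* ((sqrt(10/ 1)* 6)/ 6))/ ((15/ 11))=-209* sqrt(10)/ 4802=-0.14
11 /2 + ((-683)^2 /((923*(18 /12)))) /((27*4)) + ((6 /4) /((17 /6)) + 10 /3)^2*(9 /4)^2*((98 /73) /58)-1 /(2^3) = 7496507628637 /731855605104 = 10.24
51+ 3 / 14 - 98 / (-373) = 51.48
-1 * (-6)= 6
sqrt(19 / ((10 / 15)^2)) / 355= 3* sqrt(19) / 710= 0.02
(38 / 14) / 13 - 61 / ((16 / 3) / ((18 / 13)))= -11377 / 728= -15.63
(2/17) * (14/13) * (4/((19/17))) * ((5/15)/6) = 56/2223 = 0.03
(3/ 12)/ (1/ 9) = 9/ 4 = 2.25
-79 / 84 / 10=-79 / 840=-0.09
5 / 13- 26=-333 / 13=-25.62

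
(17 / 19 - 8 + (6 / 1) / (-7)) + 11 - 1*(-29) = 4261 / 133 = 32.04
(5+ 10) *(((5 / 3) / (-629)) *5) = -125 / 629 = -0.20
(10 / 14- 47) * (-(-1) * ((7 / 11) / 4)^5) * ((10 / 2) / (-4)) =972405 / 164916224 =0.01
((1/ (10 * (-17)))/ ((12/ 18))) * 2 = -0.02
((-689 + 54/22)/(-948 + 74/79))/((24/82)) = 3057616/1234497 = 2.48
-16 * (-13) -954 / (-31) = 7402 / 31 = 238.77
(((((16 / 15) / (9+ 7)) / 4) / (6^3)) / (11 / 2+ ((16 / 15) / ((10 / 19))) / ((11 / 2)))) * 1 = 55 / 4183056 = 0.00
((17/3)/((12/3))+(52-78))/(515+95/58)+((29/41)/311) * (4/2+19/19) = -18688615/458500458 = -0.04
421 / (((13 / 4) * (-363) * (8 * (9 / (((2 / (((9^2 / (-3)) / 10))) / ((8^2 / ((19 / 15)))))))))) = 7999 / 110084832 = 0.00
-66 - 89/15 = -71.93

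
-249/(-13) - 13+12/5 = 556/65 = 8.55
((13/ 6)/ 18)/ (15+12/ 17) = 0.01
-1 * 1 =-1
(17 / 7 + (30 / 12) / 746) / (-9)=-25399 / 93996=-0.27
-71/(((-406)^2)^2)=-71/27170906896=-0.00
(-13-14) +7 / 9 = -236 / 9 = -26.22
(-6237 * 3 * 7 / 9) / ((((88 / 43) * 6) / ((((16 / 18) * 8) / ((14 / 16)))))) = -9632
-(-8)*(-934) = -7472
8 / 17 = 0.47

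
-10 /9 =-1.11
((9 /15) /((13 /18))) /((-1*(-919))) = 54 /59735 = 0.00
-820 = -820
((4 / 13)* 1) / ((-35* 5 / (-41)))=164 / 2275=0.07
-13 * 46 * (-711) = 425178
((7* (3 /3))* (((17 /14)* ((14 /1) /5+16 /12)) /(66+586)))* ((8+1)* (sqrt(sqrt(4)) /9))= 527* sqrt(2) /9780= 0.08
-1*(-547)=547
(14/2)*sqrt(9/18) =7*sqrt(2)/2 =4.95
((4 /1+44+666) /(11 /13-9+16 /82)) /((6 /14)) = -63427 /303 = -209.33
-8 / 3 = -2.67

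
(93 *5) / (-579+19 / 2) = -930 / 1139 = -0.82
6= 6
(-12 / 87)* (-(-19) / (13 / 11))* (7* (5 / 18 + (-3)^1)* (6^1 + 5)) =464.81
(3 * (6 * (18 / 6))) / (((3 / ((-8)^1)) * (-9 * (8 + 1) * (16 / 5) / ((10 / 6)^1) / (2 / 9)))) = 50 / 243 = 0.21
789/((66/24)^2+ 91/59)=248272/2865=86.66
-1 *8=-8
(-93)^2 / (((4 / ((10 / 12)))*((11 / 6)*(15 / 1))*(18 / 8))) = 961 / 33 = 29.12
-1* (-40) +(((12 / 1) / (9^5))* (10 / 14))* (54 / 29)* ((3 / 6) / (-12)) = 17758435 / 443961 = 40.00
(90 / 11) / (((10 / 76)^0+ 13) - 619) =-18 / 1331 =-0.01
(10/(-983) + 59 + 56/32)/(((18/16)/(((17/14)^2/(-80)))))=-69021581/69360480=-1.00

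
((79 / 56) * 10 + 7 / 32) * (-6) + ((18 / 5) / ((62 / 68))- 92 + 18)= -2708281 / 17360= -156.01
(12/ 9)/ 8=1/ 6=0.17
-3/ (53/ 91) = -273/ 53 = -5.15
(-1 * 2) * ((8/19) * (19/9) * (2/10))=-16/45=-0.36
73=73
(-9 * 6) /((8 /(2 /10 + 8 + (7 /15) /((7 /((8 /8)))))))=-279 /5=-55.80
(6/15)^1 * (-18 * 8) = -288/5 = -57.60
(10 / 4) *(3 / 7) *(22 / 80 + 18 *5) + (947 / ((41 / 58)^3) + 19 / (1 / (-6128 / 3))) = -834433364581 / 23157456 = -36033.03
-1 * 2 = -2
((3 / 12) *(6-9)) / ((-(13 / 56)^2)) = 2352 / 169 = 13.92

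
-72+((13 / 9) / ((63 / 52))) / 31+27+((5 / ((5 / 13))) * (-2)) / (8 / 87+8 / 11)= -75495535 / 984312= -76.70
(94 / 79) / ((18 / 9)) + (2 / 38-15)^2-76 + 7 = 4420980 / 28519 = 155.02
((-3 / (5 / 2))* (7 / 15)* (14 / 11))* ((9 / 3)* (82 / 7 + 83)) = -55692 / 275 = -202.52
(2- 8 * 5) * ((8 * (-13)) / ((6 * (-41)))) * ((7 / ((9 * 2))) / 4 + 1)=-19513 / 1107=-17.63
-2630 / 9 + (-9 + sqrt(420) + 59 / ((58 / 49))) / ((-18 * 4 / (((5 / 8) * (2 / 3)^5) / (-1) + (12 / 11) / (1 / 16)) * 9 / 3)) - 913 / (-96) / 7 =-295.80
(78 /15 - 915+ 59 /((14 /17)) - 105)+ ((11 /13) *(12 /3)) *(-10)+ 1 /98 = -3111723 /3185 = -976.99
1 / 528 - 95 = -50159 / 528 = -95.00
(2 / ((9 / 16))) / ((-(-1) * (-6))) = -16 / 27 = -0.59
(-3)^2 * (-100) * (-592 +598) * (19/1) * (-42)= 4309200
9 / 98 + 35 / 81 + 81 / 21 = 34777 / 7938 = 4.38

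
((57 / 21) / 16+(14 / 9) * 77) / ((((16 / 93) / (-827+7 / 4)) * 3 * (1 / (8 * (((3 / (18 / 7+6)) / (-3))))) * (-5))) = -12372534217 / 345600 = -35800.16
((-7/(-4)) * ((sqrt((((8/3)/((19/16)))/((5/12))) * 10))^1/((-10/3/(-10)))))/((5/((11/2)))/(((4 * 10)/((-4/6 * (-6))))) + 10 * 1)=616 * sqrt(19)/703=3.82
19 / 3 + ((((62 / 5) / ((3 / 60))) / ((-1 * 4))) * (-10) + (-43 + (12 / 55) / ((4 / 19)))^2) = 21664567 / 9075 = 2387.28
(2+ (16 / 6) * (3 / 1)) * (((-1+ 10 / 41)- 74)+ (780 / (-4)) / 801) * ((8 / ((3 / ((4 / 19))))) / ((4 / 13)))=-1368.41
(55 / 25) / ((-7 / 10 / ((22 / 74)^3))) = -29282 / 354571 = -0.08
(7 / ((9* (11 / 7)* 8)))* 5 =245 / 792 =0.31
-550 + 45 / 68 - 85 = -43135 / 68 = -634.34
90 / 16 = 45 / 8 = 5.62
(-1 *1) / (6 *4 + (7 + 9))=-1 / 40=-0.02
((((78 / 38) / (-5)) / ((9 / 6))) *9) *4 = -9.85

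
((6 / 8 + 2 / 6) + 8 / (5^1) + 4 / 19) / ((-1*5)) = -3299 / 5700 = -0.58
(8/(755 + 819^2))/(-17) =-2/2853943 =-0.00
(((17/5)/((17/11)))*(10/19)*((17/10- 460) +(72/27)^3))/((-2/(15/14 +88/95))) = 3466935967/6822900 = 508.13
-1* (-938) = 938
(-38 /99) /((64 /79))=-1501 /3168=-0.47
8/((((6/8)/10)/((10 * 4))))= 12800/3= 4266.67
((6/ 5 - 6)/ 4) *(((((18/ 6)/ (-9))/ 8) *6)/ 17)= 3/ 170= 0.02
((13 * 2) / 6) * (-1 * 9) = -39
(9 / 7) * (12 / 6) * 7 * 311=5598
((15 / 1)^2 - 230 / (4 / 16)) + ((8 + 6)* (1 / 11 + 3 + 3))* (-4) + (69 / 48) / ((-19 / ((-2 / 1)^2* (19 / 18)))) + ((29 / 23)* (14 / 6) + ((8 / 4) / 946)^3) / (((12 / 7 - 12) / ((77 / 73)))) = -3617040185211193 / 3488953524408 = -1036.71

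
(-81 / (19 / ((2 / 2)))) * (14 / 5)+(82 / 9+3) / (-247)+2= -110993 / 11115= -9.99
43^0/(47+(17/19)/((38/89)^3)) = 0.02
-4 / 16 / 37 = -0.01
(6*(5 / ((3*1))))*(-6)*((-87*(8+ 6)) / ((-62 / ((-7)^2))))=-1790460 / 31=-57756.77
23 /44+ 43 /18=1153 /396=2.91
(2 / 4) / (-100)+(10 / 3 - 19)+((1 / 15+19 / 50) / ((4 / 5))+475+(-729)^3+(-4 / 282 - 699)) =-2731316133299 / 7050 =-387420728.13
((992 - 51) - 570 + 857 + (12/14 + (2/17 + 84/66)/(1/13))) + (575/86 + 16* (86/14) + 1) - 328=115377517/112574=1024.90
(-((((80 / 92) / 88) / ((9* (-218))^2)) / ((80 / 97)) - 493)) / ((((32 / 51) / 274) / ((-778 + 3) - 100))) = -31310713651485638125 / 166213859328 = -188376070.31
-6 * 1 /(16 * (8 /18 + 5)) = -27 /392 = -0.07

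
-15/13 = -1.15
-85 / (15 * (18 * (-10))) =17 / 540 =0.03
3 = 3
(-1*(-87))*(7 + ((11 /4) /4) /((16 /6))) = 80823 /128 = 631.43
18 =18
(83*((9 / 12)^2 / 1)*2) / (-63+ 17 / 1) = -747 / 368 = -2.03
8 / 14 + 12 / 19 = 160 / 133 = 1.20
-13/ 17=-0.76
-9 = -9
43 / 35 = 1.23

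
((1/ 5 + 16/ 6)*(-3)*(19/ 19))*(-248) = 10664/ 5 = 2132.80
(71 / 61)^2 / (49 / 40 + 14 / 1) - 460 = -1042199300 / 2266089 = -459.91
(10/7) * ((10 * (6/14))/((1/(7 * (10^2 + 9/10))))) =30270/7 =4324.29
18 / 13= 1.38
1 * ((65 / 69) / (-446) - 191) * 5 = -29389495 / 30774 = -955.01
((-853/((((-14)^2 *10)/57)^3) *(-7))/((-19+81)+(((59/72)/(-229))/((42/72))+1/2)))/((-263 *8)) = -108525135123/97165040526848000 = -0.00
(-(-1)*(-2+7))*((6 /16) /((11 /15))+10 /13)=7325 /1144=6.40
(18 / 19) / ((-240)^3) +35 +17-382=-330.00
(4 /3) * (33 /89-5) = -6.17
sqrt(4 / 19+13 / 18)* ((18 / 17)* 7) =21* sqrt(12122) / 323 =7.16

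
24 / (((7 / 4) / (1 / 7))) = 96 / 49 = 1.96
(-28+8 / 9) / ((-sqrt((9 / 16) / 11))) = 976 * sqrt(11) / 27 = 119.89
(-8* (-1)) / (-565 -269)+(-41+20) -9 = -30.01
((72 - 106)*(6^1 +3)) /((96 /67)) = -3417 /16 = -213.56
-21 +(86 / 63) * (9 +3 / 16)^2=12061 / 128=94.23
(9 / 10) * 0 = 0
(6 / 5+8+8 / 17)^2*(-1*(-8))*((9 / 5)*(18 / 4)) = 218921616 / 36125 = 6060.11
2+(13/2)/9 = 49/18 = 2.72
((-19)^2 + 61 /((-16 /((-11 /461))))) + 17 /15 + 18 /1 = 42068017 /110640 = 380.22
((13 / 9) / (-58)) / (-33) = 13 / 17226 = 0.00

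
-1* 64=-64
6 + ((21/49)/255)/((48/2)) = 85681/14280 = 6.00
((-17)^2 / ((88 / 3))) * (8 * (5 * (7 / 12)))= 10115 / 44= 229.89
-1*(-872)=872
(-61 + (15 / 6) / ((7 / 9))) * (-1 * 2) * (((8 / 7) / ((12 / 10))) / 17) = 16180 / 2499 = 6.47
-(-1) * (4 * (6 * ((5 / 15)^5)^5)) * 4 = 32 / 282429536481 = 0.00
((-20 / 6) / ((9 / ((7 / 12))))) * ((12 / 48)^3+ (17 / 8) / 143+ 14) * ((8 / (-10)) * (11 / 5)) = 898849 / 168480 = 5.34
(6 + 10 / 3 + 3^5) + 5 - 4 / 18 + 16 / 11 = 25598 / 99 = 258.57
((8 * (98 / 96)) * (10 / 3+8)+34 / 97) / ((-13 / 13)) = -81107 / 873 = -92.91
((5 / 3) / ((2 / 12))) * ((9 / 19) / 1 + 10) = 1990 / 19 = 104.74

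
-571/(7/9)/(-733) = 5139/5131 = 1.00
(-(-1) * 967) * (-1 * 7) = -6769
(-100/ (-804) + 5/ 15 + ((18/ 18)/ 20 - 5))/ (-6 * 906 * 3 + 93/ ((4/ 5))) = 18059/ 65090835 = 0.00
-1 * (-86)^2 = -7396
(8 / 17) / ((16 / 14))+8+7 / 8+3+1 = 1807 / 136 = 13.29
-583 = -583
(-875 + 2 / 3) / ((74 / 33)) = -28853 / 74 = -389.91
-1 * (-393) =393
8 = 8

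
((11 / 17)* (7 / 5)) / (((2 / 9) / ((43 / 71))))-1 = 17729 / 12070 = 1.47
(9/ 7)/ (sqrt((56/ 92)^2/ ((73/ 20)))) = 207 * sqrt(365)/ 980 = 4.04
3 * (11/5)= 33/5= 6.60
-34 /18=-17 /9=-1.89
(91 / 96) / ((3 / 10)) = 455 / 144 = 3.16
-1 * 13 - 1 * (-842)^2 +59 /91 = -64516848 /91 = -708976.35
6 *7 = 42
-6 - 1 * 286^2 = -81802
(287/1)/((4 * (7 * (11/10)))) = 205/22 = 9.32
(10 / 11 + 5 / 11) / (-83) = -15 / 913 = -0.02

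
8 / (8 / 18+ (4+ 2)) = 36 / 29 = 1.24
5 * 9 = 45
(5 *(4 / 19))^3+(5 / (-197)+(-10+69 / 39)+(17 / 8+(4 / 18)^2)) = -4.92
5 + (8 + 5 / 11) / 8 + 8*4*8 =23061 / 88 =262.06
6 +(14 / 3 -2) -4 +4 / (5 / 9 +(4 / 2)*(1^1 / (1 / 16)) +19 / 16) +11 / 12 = 5.70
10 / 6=5 / 3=1.67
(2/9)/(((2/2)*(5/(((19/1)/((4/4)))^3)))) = 13718/45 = 304.84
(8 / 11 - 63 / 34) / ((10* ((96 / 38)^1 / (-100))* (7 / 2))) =39995 / 31416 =1.27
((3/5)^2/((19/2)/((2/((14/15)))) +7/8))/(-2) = -108/3185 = -0.03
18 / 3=6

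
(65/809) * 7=455/809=0.56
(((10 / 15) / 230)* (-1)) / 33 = -1 / 11385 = -0.00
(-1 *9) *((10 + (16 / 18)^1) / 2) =-49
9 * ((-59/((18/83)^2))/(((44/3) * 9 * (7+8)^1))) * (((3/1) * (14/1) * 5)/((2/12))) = -2845157/396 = -7184.74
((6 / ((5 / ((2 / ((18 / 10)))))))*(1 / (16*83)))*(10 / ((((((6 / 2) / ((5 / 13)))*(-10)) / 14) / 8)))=-140 / 9711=-0.01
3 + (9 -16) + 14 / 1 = 10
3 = 3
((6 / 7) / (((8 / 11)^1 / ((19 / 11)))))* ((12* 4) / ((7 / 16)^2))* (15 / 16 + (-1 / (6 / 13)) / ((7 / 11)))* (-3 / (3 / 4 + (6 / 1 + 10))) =36290304 / 160867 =225.59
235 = 235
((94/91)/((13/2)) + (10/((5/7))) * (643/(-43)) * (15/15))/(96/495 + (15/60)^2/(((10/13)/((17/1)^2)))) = -11237193792/1271775869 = -8.84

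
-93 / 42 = -31 / 14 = -2.21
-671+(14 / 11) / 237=-1749283 / 2607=-670.99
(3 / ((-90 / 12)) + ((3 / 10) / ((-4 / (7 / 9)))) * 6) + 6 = 21 / 4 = 5.25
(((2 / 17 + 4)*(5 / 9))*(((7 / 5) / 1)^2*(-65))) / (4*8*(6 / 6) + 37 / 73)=-465010 / 51867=-8.97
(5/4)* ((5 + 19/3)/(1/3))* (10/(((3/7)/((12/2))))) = 5950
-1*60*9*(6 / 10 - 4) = 1836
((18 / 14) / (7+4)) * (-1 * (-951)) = 8559 / 77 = 111.16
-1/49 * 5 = -5/49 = -0.10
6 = 6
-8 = -8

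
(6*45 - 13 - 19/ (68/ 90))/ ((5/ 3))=23649/ 170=139.11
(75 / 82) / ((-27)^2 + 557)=75 / 105452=0.00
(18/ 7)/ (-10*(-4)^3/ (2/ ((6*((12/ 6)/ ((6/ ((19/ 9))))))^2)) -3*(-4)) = 729/ 1620682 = 0.00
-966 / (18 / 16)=-2576 / 3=-858.67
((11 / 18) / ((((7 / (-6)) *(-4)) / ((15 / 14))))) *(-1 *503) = -27665 / 392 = -70.57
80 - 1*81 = -1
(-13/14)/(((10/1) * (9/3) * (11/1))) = -13/4620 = -0.00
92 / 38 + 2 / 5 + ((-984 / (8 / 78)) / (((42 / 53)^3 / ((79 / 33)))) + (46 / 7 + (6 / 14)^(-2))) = -595341114061 / 12903660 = -46137.38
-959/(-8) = 959/8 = 119.88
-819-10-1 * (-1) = -828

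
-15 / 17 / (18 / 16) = -0.78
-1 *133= -133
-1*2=-2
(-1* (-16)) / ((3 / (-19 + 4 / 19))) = -1904 / 19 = -100.21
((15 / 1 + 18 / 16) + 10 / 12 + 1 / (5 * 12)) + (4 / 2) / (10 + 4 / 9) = 17.17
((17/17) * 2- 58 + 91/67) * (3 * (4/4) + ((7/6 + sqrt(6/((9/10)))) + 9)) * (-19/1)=139118 * sqrt(15)/201 + 5495161/402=16350.16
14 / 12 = 7 / 6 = 1.17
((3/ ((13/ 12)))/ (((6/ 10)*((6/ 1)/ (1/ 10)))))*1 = 1/ 13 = 0.08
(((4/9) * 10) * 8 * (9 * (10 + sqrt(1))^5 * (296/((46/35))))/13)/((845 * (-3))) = -352203.78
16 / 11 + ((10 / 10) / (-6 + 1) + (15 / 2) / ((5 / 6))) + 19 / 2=2173 / 110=19.75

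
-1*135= -135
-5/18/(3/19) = -95/54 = -1.76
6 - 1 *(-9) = 15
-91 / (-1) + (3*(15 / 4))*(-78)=-1573 / 2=-786.50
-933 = -933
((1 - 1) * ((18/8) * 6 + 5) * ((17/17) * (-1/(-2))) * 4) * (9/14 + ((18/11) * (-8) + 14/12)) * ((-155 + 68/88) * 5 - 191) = 0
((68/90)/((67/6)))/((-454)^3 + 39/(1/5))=-68/94044351345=-0.00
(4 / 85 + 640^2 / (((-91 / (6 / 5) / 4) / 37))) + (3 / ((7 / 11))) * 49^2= -6095768771 / 7735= -788076.12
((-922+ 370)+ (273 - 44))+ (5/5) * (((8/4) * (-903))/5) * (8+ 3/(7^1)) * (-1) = 13607/5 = 2721.40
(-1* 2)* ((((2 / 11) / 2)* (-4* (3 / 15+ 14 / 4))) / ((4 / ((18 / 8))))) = 333 / 220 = 1.51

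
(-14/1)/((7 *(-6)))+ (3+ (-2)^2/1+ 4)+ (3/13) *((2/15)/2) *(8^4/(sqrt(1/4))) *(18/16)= 29858/195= 153.12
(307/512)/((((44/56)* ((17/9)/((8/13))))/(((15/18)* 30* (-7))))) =-3384675/77792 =-43.51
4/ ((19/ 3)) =12/ 19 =0.63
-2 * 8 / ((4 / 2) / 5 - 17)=80 / 83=0.96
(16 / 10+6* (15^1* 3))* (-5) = -1358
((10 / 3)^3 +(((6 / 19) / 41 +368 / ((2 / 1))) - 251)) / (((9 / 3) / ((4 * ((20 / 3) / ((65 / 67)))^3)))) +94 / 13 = -48483764861794 / 3742969581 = -12953.29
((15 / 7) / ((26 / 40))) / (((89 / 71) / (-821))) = -17487300 / 8099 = -2159.19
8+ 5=13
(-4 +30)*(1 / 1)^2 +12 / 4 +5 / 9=266 / 9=29.56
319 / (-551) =-11 / 19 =-0.58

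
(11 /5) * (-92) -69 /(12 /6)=-2369 /10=-236.90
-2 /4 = -1 /2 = -0.50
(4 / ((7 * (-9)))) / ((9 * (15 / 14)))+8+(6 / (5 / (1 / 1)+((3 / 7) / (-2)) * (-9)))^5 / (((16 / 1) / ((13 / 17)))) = 8.02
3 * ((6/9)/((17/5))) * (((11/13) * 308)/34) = 16940/3757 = 4.51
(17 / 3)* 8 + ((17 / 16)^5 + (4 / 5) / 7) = 5152889657 / 110100480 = 46.80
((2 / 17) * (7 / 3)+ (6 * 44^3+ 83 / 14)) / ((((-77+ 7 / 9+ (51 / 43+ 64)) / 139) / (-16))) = 52348863797880 / 508249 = 102998459.02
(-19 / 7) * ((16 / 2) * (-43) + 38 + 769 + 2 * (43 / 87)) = -766973 / 609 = -1259.40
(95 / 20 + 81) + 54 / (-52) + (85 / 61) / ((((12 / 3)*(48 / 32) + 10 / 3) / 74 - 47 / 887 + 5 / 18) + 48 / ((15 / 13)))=1959324584065 / 23120305156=84.74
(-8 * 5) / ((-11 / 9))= 32.73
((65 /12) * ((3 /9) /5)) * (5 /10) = 13 /72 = 0.18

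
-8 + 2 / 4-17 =-49 / 2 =-24.50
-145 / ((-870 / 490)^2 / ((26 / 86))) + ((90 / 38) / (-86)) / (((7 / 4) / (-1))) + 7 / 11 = -217616092 / 16419249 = -13.25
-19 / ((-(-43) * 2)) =-19 / 86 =-0.22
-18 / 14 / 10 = -9 / 70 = -0.13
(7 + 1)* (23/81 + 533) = 345568/81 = 4266.27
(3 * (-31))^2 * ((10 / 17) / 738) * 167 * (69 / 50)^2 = 764078607 / 348500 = 2192.48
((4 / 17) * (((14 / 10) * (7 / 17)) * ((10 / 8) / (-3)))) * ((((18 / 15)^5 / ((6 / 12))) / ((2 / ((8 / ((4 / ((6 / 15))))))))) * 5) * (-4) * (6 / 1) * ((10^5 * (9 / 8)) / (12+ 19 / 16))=7023034368 / 60979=115171.36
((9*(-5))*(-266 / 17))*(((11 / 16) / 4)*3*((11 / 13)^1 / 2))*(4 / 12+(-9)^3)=-791534205 / 7072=-111925.09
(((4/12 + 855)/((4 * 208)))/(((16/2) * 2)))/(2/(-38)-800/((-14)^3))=8361311/31090176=0.27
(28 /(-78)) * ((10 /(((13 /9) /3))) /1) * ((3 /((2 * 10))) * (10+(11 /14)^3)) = -776817 /66248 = -11.73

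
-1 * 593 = -593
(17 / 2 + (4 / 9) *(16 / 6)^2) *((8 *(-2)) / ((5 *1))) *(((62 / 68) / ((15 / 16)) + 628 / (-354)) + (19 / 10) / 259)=46763124388 / 1578145275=29.63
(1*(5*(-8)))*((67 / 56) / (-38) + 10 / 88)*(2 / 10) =-1923 / 2926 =-0.66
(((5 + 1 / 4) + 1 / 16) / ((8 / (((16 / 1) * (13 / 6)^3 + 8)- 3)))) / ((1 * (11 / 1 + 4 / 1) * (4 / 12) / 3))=76993 / 1152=66.83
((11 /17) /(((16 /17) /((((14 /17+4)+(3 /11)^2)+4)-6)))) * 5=29805 /2992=9.96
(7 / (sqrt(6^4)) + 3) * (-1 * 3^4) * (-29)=30015 / 4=7503.75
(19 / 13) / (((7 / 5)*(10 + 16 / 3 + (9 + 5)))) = 285 / 8008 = 0.04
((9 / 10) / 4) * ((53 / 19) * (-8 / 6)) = -159 / 190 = -0.84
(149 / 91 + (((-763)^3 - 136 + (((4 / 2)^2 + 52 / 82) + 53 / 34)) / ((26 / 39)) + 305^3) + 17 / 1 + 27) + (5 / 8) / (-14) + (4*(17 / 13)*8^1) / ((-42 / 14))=-1942144762176007 / 3044496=-637919958.57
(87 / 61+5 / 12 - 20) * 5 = -66455 / 732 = -90.79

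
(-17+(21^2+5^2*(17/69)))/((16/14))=207767/552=376.39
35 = 35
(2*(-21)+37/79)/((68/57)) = -11001/316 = -34.81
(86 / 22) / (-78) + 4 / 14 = 1415 / 6006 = 0.24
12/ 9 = 4/ 3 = 1.33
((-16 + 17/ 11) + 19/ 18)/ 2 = -2653/ 396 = -6.70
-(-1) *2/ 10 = 1/ 5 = 0.20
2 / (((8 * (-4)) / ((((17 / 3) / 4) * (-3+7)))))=-17 / 48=-0.35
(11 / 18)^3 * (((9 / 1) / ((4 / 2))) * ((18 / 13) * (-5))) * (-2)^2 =-6655 / 234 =-28.44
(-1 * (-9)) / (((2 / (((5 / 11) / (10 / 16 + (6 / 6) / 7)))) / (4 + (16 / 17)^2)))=13.02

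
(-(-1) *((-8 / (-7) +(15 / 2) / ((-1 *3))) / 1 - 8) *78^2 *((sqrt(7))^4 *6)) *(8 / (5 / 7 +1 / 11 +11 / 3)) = -30930131232 / 1033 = -29942043.79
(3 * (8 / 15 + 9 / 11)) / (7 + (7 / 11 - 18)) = -223 / 570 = -0.39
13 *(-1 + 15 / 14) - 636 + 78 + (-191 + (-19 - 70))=-11719 / 14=-837.07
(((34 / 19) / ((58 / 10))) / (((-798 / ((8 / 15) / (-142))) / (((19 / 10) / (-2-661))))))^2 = 4 / 230977787384205225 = 0.00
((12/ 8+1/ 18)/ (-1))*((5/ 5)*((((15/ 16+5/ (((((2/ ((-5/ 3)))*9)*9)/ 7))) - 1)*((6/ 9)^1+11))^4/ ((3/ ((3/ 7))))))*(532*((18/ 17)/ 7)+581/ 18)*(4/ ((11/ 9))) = -377271600327581612813125/ 7787788859761016832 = -48443.99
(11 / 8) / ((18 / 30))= 55 / 24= 2.29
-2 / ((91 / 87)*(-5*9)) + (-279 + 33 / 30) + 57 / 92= -34815541 / 125580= -277.24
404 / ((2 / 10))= 2020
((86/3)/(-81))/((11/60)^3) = -57.43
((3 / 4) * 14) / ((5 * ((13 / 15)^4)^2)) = 6.60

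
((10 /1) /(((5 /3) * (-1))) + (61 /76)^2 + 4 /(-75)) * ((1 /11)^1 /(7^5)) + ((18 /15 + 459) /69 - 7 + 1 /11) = -9005508443 /37592662800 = -0.24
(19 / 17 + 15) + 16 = 546 / 17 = 32.12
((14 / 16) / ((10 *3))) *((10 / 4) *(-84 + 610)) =1841 / 48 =38.35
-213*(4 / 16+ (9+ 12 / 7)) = -2335.39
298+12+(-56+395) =649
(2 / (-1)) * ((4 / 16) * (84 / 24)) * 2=-7 / 2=-3.50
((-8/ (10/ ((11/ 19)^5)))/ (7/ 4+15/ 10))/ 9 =-2576816/ 1448517915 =-0.00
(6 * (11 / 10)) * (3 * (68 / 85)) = 396 / 25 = 15.84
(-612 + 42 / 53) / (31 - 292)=2.34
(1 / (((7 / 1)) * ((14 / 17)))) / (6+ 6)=0.01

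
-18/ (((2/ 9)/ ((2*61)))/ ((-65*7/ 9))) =499590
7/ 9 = 0.78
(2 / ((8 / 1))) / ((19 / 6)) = 3 / 38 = 0.08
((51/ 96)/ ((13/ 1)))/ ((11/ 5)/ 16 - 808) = -0.00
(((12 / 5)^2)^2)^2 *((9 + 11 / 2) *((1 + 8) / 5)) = 56112611328 / 1953125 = 28729.66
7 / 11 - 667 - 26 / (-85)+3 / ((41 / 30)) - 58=-27672604 / 38335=-721.86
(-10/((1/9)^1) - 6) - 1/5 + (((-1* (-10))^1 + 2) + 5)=-396/5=-79.20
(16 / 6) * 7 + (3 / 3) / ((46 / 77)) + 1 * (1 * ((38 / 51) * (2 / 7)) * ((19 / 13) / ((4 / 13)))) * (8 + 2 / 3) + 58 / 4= 1074106 / 24633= 43.60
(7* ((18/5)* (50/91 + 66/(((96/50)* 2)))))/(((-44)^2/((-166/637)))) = -3858255/64128064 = -0.06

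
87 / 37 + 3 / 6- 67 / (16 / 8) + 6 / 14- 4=-8863 / 259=-34.22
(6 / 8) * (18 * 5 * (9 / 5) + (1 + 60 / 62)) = 15249 / 124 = 122.98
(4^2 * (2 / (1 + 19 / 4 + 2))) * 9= 1152 / 31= 37.16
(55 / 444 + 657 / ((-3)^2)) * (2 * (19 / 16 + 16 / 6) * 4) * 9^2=1461015 / 8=182626.88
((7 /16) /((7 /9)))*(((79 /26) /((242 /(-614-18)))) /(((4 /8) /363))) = -168507 /52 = -3240.52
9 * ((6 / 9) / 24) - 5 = -19 / 4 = -4.75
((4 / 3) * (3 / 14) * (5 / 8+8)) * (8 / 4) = 69 / 14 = 4.93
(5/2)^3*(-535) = -66875/8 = -8359.38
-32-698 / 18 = -637 / 9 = -70.78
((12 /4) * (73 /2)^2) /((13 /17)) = 271779 /52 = 5226.52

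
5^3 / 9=125 / 9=13.89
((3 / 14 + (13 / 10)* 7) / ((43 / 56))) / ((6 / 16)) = 20864 / 645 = 32.35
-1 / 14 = -0.07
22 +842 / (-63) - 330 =-20246 / 63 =-321.37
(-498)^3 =-123505992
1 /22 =0.05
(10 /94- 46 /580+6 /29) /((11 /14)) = 22323 /74965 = 0.30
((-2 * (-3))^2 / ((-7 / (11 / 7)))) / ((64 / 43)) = -4257 / 784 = -5.43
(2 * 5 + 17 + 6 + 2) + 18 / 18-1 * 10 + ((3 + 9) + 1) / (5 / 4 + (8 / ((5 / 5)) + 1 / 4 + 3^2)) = 988 / 37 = 26.70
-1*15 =-15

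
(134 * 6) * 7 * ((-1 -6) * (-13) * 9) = 4609332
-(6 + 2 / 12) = -6.17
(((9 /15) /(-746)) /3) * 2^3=-4 /1865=-0.00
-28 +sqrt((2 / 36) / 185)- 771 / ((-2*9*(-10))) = -1937 / 60 +sqrt(370) / 1110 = -32.27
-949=-949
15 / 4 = 3.75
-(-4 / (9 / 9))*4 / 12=4 / 3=1.33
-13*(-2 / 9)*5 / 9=130 / 81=1.60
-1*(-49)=49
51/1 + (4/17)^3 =51.01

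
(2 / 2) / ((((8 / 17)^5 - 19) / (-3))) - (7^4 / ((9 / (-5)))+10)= 11891934532 / 8981505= 1324.05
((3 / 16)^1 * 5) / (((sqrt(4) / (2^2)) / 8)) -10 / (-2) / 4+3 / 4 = 17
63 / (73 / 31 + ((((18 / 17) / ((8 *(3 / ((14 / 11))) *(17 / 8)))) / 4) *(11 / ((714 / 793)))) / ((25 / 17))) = 3135650 / 119937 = 26.14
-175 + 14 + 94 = -67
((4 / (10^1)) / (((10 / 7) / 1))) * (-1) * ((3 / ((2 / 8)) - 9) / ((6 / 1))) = -7 / 50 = -0.14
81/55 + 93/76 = 11271/4180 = 2.70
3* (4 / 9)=4 / 3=1.33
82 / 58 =41 / 29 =1.41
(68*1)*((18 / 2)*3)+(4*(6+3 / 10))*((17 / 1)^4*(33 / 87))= 116026326 / 145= 800181.56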